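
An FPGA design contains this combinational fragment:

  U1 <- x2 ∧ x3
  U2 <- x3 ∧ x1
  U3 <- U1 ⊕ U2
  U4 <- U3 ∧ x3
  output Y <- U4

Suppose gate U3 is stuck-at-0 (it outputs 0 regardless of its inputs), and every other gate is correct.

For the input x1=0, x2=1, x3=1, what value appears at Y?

Propagate with U3 forced: U1=1, U2=0, U3=0 [stuck-at-0], U4=0.
So Y = 0. (Without the fault it would be 1.)

0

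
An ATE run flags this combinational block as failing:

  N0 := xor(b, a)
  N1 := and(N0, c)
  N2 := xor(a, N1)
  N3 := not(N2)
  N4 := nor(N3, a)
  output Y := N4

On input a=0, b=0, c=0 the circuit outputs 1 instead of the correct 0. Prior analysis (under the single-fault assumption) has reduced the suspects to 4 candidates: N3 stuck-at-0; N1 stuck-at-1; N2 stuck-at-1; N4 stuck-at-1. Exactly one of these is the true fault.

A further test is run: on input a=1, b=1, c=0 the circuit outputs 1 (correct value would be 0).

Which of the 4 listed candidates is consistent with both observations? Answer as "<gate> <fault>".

Evaluate each candidate on input a=1, b=1, c=0:
  N3 stuck-at-0: N0=0, N1=0, N2=1, N3=0 [stuck-at-0], N4=0 → 0 — eliminated
  N1 stuck-at-1: N0=0, N1=1 [stuck-at-1], N2=0, N3=1, N4=0 → 0 — eliminated
  N2 stuck-at-1: N0=0, N1=0, N2=1 [stuck-at-1], N3=0, N4=0 → 0 — eliminated
  N4 stuck-at-1: N0=0, N1=0, N2=1, N3=0, N4=1 [stuck-at-1] → 1 — matches
Only N4 stuck-at-1 reproduces the observed 1.

N4 stuck-at-1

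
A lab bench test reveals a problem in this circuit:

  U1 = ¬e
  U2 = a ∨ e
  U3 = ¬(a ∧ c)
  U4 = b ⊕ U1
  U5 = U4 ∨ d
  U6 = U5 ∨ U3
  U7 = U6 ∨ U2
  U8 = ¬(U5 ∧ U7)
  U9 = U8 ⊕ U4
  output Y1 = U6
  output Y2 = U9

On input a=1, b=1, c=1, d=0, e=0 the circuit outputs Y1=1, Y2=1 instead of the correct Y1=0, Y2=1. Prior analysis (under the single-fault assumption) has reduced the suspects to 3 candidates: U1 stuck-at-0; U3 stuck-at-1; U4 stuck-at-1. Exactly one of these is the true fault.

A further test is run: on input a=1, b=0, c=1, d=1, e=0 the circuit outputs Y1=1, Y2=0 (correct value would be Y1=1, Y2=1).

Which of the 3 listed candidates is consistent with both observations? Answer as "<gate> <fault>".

U1 stuck-at-0

Evaluate each candidate on input a=1, b=0, c=1, d=1, e=0:
  U1 stuck-at-0: U1=0 [stuck-at-0], U2=1, U3=0, U4=0, U5=1, U6=1, U7=1, U8=0, U9=0 → Y1=1, Y2=0 — matches
  U3 stuck-at-1: U1=1, U2=1, U3=1 [stuck-at-1], U4=1, U5=1, U6=1, U7=1, U8=0, U9=1 → Y1=1, Y2=1 — eliminated
  U4 stuck-at-1: U1=1, U2=1, U3=0, U4=1 [stuck-at-1], U5=1, U6=1, U7=1, U8=0, U9=1 → Y1=1, Y2=1 — eliminated
Only U1 stuck-at-0 reproduces the observed Y1=1, Y2=0.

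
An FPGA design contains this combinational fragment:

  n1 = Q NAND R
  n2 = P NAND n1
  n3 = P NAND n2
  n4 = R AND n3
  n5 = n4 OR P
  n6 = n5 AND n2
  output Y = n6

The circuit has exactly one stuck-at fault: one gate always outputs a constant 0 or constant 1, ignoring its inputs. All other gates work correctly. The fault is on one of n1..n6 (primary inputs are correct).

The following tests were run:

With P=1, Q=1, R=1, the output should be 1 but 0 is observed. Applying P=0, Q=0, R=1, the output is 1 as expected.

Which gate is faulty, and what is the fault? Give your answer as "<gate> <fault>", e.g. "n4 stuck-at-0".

n1 stuck-at-1

Fault-free values for test 1 (P=1, Q=1, R=1): n1=0, n2=1, n3=0, n4=0, n5=1, n6=1, giving Y=1. Observed 0.
Test 1: faults giving observed 0 are {n1 stuck-at-1, n2 stuck-at-0, n5 stuck-at-0, n6 stuck-at-0}.
Test 2 (P=0, Q=0, R=1): fault-free n1=1, n2=1, n3=1, n4=1, n5=1, n6=1 → 1; observed 1. Eliminates n2 stuck-at-0, n5 stuck-at-0, n6 stuck-at-0.
Only n1 stuck-at-1 is consistent with every test.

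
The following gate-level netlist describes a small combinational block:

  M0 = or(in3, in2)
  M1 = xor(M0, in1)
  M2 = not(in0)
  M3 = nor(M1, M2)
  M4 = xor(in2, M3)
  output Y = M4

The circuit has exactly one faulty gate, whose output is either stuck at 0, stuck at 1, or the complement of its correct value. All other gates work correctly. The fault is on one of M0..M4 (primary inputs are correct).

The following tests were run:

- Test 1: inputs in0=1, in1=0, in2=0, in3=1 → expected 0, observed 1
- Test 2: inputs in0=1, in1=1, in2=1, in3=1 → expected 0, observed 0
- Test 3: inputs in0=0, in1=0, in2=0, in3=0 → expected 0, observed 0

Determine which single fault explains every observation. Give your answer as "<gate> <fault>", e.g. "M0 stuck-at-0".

Fault-free values for test 1 (in0=1, in1=0, in2=0, in3=1): M0=1, M1=1, M2=0, M3=0, M4=0, giving Y=0. Observed 1.
Test 1: faults giving observed 1 are {M0 stuck-at-0, M0 inverted output, M1 stuck-at-0, M1 inverted output, M3 stuck-at-1, M3 inverted output, M4 stuck-at-1, M4 inverted output}.
Test 2 (in0=1, in1=1, in2=1, in3=1): fault-free M0=1, M1=0, M2=0, M3=1, M4=0 → 0; observed 0. Eliminates M0 stuck-at-0, M0 inverted output, M1 inverted output, M3 inverted output, M4 stuck-at-1, M4 inverted output.
Test 3 (in0=0, in1=0, in2=0, in3=0): fault-free M0=0, M1=0, M2=1, M3=0, M4=0 → 0; observed 0. Eliminates M3 stuck-at-1.
Only M1 stuck-at-0 is consistent with every test.

M1 stuck-at-0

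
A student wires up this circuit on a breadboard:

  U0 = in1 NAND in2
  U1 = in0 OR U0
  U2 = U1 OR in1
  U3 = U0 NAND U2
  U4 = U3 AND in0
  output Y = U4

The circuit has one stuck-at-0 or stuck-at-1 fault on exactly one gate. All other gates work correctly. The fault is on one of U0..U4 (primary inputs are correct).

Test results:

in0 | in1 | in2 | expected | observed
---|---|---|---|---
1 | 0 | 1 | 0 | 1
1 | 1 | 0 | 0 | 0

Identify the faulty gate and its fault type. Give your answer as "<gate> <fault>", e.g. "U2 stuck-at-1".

Fault-free values for test 1 (in0=1, in1=0, in2=1): U0=1, U1=1, U2=1, U3=0, U4=0, giving Y=0. Observed 1.
Test 1: faults giving observed 1 are {U0 stuck-at-0, U1 stuck-at-0, U2 stuck-at-0, U3 stuck-at-1, U4 stuck-at-1}.
Test 2 (in0=1, in1=1, in2=0): fault-free U0=1, U1=1, U2=1, U3=0, U4=0 → 0; observed 0. Eliminates U0 stuck-at-0, U2 stuck-at-0, U3 stuck-at-1, U4 stuck-at-1.
Only U1 stuck-at-0 is consistent with every test.

U1 stuck-at-0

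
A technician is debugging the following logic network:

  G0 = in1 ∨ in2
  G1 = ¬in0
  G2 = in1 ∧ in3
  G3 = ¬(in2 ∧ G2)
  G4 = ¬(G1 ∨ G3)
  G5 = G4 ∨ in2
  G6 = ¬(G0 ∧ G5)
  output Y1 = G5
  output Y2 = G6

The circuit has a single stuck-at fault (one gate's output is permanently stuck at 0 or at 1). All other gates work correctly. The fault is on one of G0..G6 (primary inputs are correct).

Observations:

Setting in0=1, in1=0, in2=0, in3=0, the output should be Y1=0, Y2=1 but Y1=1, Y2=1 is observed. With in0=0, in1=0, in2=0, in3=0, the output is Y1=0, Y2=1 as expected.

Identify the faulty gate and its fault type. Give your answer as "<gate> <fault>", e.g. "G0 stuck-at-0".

G3 stuck-at-0

Fault-free values for test 1 (in0=1, in1=0, in2=0, in3=0): G0=0, G1=0, G2=0, G3=1, G4=0, G5=0, G6=1, giving Y1=0, Y2=1. Observed Y1=1, Y2=1.
Test 1: faults giving observed Y1=1, Y2=1 are {G3 stuck-at-0, G4 stuck-at-1, G5 stuck-at-1}.
Test 2 (in0=0, in1=0, in2=0, in3=0): fault-free G0=0, G1=1, G2=0, G3=1, G4=0, G5=0, G6=1 → Y1=0, Y2=1; observed Y1=0, Y2=1. Eliminates G4 stuck-at-1, G5 stuck-at-1.
Only G3 stuck-at-0 is consistent with every test.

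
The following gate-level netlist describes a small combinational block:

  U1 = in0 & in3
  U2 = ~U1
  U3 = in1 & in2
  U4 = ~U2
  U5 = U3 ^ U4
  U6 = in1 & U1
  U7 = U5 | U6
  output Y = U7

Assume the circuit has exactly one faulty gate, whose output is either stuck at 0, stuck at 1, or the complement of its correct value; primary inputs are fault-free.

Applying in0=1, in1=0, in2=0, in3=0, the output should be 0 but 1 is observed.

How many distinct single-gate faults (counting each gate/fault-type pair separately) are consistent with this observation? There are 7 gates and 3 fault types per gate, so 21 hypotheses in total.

14

Fault-free: U1=0, U2=1, U3=0, U4=0, U5=0, U6=0, U7=0 → 0. Observed 1.
  U1: stuck-at-1, inverted output ✓; others ✗
  U2: stuck-at-0, inverted output ✓; others ✗
  U3: stuck-at-1, inverted output ✓; others ✗
  U4: stuck-at-1, inverted output ✓; others ✗
  U5: stuck-at-1, inverted output ✓; others ✗
  U6: stuck-at-1, inverted output ✓; others ✗
  U7: stuck-at-1, inverted output ✓; others ✗
Consistent faults: {U1 stuck-at-1, U1 inverted output, U2 stuck-at-0, U2 inverted output, U3 stuck-at-1, U3 inverted output, U4 stuck-at-1, U4 inverted output, U5 stuck-at-1, U5 inverted output, U6 stuck-at-1, U6 inverted output, U7 stuck-at-1, U7 inverted output} — 14 in all.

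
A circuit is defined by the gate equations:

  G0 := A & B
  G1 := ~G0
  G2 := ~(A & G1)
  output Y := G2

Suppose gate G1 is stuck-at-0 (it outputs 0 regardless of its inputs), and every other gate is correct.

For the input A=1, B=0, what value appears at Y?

Propagate with G1 forced: G0=0, G1=0 [stuck-at-0], G2=1.
So Y = 1. (Without the fault it would be 0.)

1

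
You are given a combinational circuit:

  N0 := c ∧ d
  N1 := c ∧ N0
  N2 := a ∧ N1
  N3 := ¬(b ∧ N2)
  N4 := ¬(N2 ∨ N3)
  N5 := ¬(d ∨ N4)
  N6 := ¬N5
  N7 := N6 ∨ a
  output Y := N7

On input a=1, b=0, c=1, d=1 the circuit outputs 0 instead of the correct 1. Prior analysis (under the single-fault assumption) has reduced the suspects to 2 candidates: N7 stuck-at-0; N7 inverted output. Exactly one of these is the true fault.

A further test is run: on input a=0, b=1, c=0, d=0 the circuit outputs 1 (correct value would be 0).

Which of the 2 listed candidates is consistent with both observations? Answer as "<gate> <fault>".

Evaluate each candidate on input a=0, b=1, c=0, d=0:
  N7 stuck-at-0: N0=0, N1=0, N2=0, N3=1, N4=0, N5=1, N6=0, N7=0 [stuck-at-0] → 0 — eliminated
  N7 inverted output: N0=0, N1=0, N2=0, N3=1, N4=0, N5=1, N6=0, N7=1 [inverted output] → 1 — matches
Only N7 inverted output reproduces the observed 1.

N7 inverted output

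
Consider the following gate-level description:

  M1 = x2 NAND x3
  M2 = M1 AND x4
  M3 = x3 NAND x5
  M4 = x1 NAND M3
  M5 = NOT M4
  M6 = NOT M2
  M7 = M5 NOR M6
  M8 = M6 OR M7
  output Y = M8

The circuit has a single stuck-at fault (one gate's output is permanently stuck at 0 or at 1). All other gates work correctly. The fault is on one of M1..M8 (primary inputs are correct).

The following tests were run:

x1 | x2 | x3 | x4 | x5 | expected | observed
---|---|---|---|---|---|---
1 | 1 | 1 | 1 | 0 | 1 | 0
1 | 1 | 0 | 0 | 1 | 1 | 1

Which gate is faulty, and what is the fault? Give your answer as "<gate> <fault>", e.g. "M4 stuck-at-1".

M1 stuck-at-1

Fault-free values for test 1 (x1=1, x2=1, x3=1, x4=1, x5=0): M1=0, M2=0, M3=1, M4=0, M5=1, M6=1, M7=0, M8=1, giving Y=1. Observed 0.
Test 1: faults giving observed 0 are {M1 stuck-at-1, M2 stuck-at-1, M6 stuck-at-0, M8 stuck-at-0}.
Test 2 (x1=1, x2=1, x3=0, x4=0, x5=1): fault-free M1=1, M2=0, M3=1, M4=0, M5=1, M6=1, M7=0, M8=1 → 1; observed 1. Eliminates M2 stuck-at-1, M6 stuck-at-0, M8 stuck-at-0.
Only M1 stuck-at-1 is consistent with every test.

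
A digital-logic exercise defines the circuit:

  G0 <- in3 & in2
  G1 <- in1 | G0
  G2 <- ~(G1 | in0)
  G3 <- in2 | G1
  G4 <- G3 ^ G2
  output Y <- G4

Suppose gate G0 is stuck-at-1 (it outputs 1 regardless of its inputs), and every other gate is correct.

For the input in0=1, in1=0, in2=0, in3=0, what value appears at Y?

1

Propagate with G0 forced: G0=1 [stuck-at-1], G1=1, G2=0, G3=1, G4=1.
So Y = 1. (Without the fault it would be 0.)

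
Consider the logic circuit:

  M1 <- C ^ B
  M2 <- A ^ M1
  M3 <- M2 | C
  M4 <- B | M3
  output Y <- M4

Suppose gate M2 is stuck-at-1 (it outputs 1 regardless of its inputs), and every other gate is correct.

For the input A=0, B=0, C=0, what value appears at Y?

Propagate with M2 forced: M1=0, M2=1 [stuck-at-1], M3=1, M4=1.
So Y = 1. (Without the fault it would be 0.)

1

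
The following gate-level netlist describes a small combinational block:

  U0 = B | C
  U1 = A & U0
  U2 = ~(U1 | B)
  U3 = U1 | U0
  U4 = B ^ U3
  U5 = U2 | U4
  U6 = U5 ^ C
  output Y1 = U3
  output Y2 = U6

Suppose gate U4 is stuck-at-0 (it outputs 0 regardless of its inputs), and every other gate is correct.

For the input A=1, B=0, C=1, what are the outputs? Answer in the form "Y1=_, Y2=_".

Propagate with U4 forced: U0=1, U1=1, U2=0, U3=1, U4=0 [stuck-at-0], U5=0, U6=1.
So the outputs are Y1=1, Y2=1. (Without the fault they would be Y1=1, Y2=0.)

Y1=1, Y2=1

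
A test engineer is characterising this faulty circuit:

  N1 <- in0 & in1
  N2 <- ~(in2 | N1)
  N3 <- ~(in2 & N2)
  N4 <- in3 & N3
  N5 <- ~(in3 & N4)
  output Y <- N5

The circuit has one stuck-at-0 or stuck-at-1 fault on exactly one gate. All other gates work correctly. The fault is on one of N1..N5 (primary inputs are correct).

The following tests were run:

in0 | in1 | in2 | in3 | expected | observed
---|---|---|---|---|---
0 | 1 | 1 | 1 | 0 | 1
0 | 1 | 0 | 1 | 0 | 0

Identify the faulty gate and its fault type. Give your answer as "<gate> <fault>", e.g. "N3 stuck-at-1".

Fault-free values for test 1 (in0=0, in1=1, in2=1, in3=1): N1=0, N2=0, N3=1, N4=1, N5=0, giving Y=0. Observed 1.
Test 1: faults giving observed 1 are {N2 stuck-at-1, N3 stuck-at-0, N4 stuck-at-0, N5 stuck-at-1}.
Test 2 (in0=0, in1=1, in2=0, in3=1): fault-free N1=0, N2=1, N3=1, N4=1, N5=0 → 0; observed 0. Eliminates N3 stuck-at-0, N4 stuck-at-0, N5 stuck-at-1.
Only N2 stuck-at-1 is consistent with every test.

N2 stuck-at-1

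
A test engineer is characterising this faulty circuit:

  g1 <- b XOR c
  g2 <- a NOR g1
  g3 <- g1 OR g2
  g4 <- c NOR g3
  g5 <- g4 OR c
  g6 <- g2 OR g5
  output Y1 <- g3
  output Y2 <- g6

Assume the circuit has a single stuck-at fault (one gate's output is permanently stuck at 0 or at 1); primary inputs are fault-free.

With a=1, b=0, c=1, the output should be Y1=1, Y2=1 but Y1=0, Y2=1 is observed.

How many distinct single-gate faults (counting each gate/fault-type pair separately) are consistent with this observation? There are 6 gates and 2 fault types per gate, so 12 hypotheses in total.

2

Fault-free: g1=1, g2=0, g3=1, g4=0, g5=1, g6=1 → Y1=1, Y2=1. Observed Y1=0, Y2=1.
  g1 stuck-at-0: output Y1=0, Y2=1 ✓
  g1 stuck-at-1: output Y1=1, Y2=1 ✗
  g2 stuck-at-0: output Y1=1, Y2=1 ✗
  g2 stuck-at-1: output Y1=1, Y2=1 ✗
  g3 stuck-at-0: output Y1=0, Y2=1 ✓
  g3 stuck-at-1: output Y1=1, Y2=1 ✗
  g4 stuck-at-0: output Y1=1, Y2=1 ✗
  g4 stuck-at-1: output Y1=1, Y2=1 ✗
  g5 stuck-at-0: output Y1=1, Y2=0 ✗
  g5 stuck-at-1: output Y1=1, Y2=1 ✗
  g6 stuck-at-0: output Y1=1, Y2=0 ✗
  g6 stuck-at-1: output Y1=1, Y2=1 ✗
Consistent faults: {g1 stuck-at-0, g3 stuck-at-0} — 2 in all.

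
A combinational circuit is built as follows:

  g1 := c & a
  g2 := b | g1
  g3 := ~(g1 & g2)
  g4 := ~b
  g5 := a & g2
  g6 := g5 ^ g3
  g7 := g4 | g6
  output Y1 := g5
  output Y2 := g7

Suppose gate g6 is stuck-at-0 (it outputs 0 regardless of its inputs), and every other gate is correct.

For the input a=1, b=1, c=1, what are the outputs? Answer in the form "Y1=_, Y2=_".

Propagate with g6 forced: g1=1, g2=1, g3=0, g4=0, g5=1, g6=0 [stuck-at-0], g7=0.
So the outputs are Y1=1, Y2=0. (Without the fault they would be Y1=1, Y2=1.)

Y1=1, Y2=0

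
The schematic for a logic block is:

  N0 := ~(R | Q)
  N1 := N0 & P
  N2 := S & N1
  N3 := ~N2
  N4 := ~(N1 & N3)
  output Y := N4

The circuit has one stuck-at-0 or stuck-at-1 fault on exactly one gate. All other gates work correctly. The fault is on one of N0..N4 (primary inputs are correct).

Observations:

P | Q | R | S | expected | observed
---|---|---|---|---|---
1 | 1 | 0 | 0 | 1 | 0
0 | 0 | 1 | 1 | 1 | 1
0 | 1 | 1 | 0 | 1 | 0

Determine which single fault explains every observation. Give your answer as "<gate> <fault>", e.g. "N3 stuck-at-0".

N1 stuck-at-1

Fault-free values for test 1 (P=1, Q=1, R=0, S=0): N0=0, N1=0, N2=0, N3=1, N4=1, giving Y=1. Observed 0.
Test 1: faults giving observed 0 are {N0 stuck-at-1, N1 stuck-at-1, N4 stuck-at-0}.
Test 2 (P=0, Q=0, R=1, S=1): fault-free N0=0, N1=0, N2=0, N3=1, N4=1 → 1; observed 1. Eliminates N4 stuck-at-0.
Test 3 (P=0, Q=1, R=1, S=0): fault-free N0=0, N1=0, N2=0, N3=1, N4=1 → 1; observed 0. Eliminates N0 stuck-at-1.
Only N1 stuck-at-1 is consistent with every test.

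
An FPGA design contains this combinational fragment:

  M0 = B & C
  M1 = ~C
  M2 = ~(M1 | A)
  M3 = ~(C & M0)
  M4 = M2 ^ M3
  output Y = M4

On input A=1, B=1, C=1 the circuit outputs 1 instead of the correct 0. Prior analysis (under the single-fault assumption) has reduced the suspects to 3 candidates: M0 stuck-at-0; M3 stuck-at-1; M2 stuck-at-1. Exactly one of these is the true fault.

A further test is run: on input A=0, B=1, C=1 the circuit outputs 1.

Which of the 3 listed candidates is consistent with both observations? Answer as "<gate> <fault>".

M2 stuck-at-1

Evaluate each candidate on input A=0, B=1, C=1:
  M0 stuck-at-0: M0=0 [stuck-at-0], M1=0, M2=1, M3=1, M4=0 → 0 — eliminated
  M3 stuck-at-1: M0=1, M1=0, M2=1, M3=1 [stuck-at-1], M4=0 → 0 — eliminated
  M2 stuck-at-1: M0=1, M1=0, M2=1 [stuck-at-1], M3=0, M4=1 → 1 — matches
Only M2 stuck-at-1 reproduces the observed 1.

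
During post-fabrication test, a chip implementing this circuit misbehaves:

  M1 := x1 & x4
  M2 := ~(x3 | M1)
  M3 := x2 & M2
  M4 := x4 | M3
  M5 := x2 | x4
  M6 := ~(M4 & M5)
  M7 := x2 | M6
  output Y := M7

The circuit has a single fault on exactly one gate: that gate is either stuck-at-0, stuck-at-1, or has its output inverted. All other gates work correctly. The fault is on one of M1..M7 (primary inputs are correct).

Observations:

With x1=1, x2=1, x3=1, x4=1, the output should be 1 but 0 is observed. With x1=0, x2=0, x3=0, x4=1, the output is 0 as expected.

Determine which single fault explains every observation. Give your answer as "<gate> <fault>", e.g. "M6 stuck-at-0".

Fault-free values for test 1 (x1=1, x2=1, x3=1, x4=1): M1=1, M2=0, M3=0, M4=1, M5=1, M6=0, M7=1, giving Y=1. Observed 0.
Test 1: faults giving observed 0 are {M7 stuck-at-0, M7 inverted output}.
Test 2 (x1=0, x2=0, x3=0, x4=1): fault-free M1=0, M2=1, M3=0, M4=1, M5=1, M6=0, M7=0 → 0; observed 0. Eliminates M7 inverted output.
Only M7 stuck-at-0 is consistent with every test.

M7 stuck-at-0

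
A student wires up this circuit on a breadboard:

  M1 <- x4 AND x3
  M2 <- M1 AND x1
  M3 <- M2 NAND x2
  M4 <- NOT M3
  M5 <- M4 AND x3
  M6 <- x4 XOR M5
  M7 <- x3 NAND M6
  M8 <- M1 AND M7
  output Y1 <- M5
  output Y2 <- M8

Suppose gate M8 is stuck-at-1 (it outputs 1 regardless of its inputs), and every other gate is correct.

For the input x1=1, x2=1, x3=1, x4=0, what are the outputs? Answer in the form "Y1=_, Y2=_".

Propagate with M8 forced: M1=0, M2=0, M3=1, M4=0, M5=0, M6=0, M7=1, M8=1 [stuck-at-1].
So the outputs are Y1=0, Y2=1. (Without the fault they would be Y1=0, Y2=0.)

Y1=0, Y2=1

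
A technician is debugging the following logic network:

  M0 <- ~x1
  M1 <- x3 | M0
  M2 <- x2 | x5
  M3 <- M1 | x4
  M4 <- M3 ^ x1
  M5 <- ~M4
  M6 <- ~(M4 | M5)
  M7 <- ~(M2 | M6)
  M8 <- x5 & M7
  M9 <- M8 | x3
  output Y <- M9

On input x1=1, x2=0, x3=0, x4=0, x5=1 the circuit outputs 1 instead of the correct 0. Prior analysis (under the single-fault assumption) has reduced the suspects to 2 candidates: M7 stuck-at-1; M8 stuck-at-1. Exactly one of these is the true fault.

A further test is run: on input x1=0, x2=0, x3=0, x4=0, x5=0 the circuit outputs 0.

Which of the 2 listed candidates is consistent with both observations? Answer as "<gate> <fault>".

Evaluate each candidate on input x1=0, x2=0, x3=0, x4=0, x5=0:
  M7 stuck-at-1: M0=1, M1=1, M2=0, M3=1, M4=1, M5=0, M6=0, M7=1 [stuck-at-1], M8=0, M9=0 → 0 — matches
  M8 stuck-at-1: M0=1, M1=1, M2=0, M3=1, M4=1, M5=0, M6=0, M7=1, M8=1 [stuck-at-1], M9=1 → 1 — eliminated
Only M7 stuck-at-1 reproduces the observed 0.

M7 stuck-at-1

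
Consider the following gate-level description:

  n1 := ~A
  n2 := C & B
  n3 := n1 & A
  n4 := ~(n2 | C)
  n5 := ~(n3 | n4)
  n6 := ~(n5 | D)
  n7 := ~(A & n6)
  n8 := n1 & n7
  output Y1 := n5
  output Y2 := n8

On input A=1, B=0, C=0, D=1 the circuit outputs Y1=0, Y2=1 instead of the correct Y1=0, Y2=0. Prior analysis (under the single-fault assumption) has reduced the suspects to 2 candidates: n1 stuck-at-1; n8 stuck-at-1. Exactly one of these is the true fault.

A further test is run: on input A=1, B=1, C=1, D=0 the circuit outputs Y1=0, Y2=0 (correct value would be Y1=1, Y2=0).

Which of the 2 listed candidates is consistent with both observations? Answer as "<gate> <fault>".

Evaluate each candidate on input A=1, B=1, C=1, D=0:
  n1 stuck-at-1: n1=1 [stuck-at-1], n2=1, n3=1, n4=0, n5=0, n6=1, n7=0, n8=0 → Y1=0, Y2=0 — matches
  n8 stuck-at-1: n1=0, n2=1, n3=0, n4=0, n5=1, n6=0, n7=1, n8=1 [stuck-at-1] → Y1=1, Y2=1 — eliminated
Only n1 stuck-at-1 reproduces the observed Y1=0, Y2=0.

n1 stuck-at-1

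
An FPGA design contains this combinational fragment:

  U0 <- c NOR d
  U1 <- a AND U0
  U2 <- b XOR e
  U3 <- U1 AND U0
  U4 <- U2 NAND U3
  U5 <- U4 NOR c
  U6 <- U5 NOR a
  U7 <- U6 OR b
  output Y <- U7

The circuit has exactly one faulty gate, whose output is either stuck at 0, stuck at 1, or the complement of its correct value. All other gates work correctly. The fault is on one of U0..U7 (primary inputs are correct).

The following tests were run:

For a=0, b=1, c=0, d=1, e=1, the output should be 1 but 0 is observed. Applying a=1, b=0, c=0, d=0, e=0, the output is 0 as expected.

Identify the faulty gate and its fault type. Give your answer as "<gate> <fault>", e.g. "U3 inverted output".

U7 stuck-at-0

Fault-free values for test 1 (a=0, b=1, c=0, d=1, e=1): U0=0, U1=0, U2=0, U3=0, U4=1, U5=0, U6=1, U7=1, giving Y=1. Observed 0.
Test 1: faults giving observed 0 are {U7 stuck-at-0, U7 inverted output}.
Test 2 (a=1, b=0, c=0, d=0, e=0): fault-free U0=1, U1=1, U2=0, U3=1, U4=1, U5=0, U6=0, U7=0 → 0; observed 0. Eliminates U7 inverted output.
Only U7 stuck-at-0 is consistent with every test.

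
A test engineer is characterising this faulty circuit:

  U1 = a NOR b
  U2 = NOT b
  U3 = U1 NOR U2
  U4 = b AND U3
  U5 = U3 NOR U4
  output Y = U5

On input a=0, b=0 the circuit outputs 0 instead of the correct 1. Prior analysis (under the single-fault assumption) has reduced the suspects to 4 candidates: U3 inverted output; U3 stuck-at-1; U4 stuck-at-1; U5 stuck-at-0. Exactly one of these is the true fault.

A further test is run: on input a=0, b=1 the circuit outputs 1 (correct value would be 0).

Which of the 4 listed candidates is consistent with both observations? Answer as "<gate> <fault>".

Evaluate each candidate on input a=0, b=1:
  U3 inverted output: U1=0, U2=0, U3=0 [inverted output], U4=0, U5=1 → 1 — matches
  U3 stuck-at-1: U1=0, U2=0, U3=1 [stuck-at-1], U4=1, U5=0 → 0 — eliminated
  U4 stuck-at-1: U1=0, U2=0, U3=1, U4=1 [stuck-at-1], U5=0 → 0 — eliminated
  U5 stuck-at-0: U1=0, U2=0, U3=1, U4=1, U5=0 [stuck-at-0] → 0 — eliminated
Only U3 inverted output reproduces the observed 1.

U3 inverted output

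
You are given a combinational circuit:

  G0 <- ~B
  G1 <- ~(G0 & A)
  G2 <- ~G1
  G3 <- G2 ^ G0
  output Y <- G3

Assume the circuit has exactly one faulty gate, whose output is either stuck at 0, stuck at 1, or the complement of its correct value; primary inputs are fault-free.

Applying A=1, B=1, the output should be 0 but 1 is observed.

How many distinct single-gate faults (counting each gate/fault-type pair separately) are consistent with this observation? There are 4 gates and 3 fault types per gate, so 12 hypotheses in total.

Fault-free: G0=0, G1=1, G2=0, G3=0 → 0. Observed 1.
  G0 stuck-at-0: output 0 ✗
  G0 stuck-at-1: output 0 ✗
  G0 inverted output: output 0 ✗
  G1 stuck-at-0: output 1 ✓
  G1 stuck-at-1: output 0 ✗
  G1 inverted output: output 1 ✓
  G2 stuck-at-0: output 0 ✗
  G2 stuck-at-1: output 1 ✓
  G2 inverted output: output 1 ✓
  G3 stuck-at-0: output 0 ✗
  G3 stuck-at-1: output 1 ✓
  G3 inverted output: output 1 ✓
Consistent faults: {G1 stuck-at-0, G1 inverted output, G2 stuck-at-1, G2 inverted output, G3 stuck-at-1, G3 inverted output} — 6 in all.

6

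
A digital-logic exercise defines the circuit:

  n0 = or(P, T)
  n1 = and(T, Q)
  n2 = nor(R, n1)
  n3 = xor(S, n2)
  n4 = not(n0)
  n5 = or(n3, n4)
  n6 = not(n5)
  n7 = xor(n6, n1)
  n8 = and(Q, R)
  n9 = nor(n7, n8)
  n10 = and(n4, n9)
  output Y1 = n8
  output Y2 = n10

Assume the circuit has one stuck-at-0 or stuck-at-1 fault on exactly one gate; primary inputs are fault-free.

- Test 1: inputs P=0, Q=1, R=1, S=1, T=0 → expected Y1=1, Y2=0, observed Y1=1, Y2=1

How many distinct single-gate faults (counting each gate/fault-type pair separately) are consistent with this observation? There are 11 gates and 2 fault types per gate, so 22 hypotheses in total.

2

Fault-free: n0=0, n1=0, n2=0, n3=1, n4=1, n5=1, n6=0, n7=0, n8=1, n9=0, n10=0 → Y1=1, Y2=0. Observed Y1=1, Y2=1.
  n0: none of the 2 fault types match ✗
  n1: none of the 2 fault types match ✗
  n2: none of the 2 fault types match ✗
  n3: none of the 2 fault types match ✗
  n4: none of the 2 fault types match ✗
  n5: none of the 2 fault types match ✗
  n6: none of the 2 fault types match ✗
  n7: none of the 2 fault types match ✗
  n8: none of the 2 fault types match ✗
  n9: stuck-at-1 ✓; others ✗
  n10: stuck-at-1 ✓; others ✗
Consistent faults: {n9 stuck-at-1, n10 stuck-at-1} — 2 in all.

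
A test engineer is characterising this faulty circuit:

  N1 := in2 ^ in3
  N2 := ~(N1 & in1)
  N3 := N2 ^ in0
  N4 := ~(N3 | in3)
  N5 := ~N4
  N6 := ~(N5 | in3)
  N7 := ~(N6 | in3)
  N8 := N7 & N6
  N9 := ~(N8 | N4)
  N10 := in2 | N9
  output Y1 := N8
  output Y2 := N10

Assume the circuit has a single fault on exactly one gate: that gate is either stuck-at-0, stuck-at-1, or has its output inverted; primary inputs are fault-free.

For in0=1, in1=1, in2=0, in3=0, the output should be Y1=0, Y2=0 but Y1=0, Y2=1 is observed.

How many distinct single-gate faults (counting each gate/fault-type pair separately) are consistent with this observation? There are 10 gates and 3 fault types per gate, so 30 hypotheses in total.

12

Fault-free: N1=0, N2=1, N3=0, N4=1, N5=0, N6=1, N7=0, N8=0, N9=0, N10=0 → Y1=0, Y2=0. Observed Y1=0, Y2=1.
  N1: stuck-at-1, inverted output ✓; others ✗
  N2: stuck-at-0, inverted output ✓; others ✗
  N3: stuck-at-1, inverted output ✓; others ✗
  N4: stuck-at-0, inverted output ✓; others ✗
  N5: none of the 3 fault types match ✗
  N6: none of the 3 fault types match ✗
  N7: none of the 3 fault types match ✗
  N8: none of the 3 fault types match ✗
  N9: stuck-at-1, inverted output ✓; others ✗
  N10: stuck-at-1, inverted output ✓; others ✗
Consistent faults: {N1 stuck-at-1, N1 inverted output, N2 stuck-at-0, N2 inverted output, N3 stuck-at-1, N3 inverted output, N4 stuck-at-0, N4 inverted output, N9 stuck-at-1, N9 inverted output, N10 stuck-at-1, N10 inverted output} — 12 in all.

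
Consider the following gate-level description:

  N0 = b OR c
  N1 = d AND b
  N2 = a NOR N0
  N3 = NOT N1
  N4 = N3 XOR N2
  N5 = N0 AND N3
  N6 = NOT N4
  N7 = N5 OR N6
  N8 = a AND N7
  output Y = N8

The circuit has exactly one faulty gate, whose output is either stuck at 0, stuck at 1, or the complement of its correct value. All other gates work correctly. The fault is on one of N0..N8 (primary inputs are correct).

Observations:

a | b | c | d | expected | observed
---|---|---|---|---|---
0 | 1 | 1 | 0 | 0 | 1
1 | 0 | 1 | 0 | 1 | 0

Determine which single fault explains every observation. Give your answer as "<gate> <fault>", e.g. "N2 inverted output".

Fault-free values for test 1 (a=0, b=1, c=1, d=0): N0=1, N1=0, N2=0, N3=1, N4=1, N5=1, N6=0, N7=1, N8=0, giving Y=0. Observed 1.
Test 1: faults giving observed 1 are {N8 stuck-at-1, N8 inverted output}.
Test 2 (a=1, b=0, c=1, d=0): fault-free N0=1, N1=0, N2=0, N3=1, N4=1, N5=1, N6=0, N7=1, N8=1 → 1; observed 0. Eliminates N8 stuck-at-1.
Only N8 inverted output is consistent with every test.

N8 inverted output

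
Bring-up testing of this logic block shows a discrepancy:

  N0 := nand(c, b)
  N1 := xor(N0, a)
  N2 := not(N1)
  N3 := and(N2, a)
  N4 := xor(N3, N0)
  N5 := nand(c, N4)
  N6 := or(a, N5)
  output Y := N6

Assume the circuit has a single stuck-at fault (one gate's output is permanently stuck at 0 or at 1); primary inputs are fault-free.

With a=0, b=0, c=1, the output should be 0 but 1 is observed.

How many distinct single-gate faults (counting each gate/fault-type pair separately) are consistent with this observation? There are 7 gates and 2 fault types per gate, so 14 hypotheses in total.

Fault-free: N0=1, N1=1, N2=0, N3=0, N4=1, N5=0, N6=0 → 0. Observed 1.
  N0 stuck-at-0: output 1 ✓
  N0 stuck-at-1: output 0 ✗
  N1 stuck-at-0: output 0 ✗
  N1 stuck-at-1: output 0 ✗
  N2 stuck-at-0: output 0 ✗
  N2 stuck-at-1: output 0 ✗
  N3 stuck-at-0: output 0 ✗
  N3 stuck-at-1: output 1 ✓
  N4 stuck-at-0: output 1 ✓
  N4 stuck-at-1: output 0 ✗
  N5 stuck-at-0: output 0 ✗
  N5 stuck-at-1: output 1 ✓
  N6 stuck-at-0: output 0 ✗
  N6 stuck-at-1: output 1 ✓
Consistent faults: {N0 stuck-at-0, N3 stuck-at-1, N4 stuck-at-0, N5 stuck-at-1, N6 stuck-at-1} — 5 in all.

5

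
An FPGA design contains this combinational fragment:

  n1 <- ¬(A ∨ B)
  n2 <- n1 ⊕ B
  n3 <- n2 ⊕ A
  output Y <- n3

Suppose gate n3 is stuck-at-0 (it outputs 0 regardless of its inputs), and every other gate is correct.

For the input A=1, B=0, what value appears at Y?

Propagate with n3 forced: n1=0, n2=0, n3=0 [stuck-at-0].
So Y = 0. (Without the fault it would be 1.)

0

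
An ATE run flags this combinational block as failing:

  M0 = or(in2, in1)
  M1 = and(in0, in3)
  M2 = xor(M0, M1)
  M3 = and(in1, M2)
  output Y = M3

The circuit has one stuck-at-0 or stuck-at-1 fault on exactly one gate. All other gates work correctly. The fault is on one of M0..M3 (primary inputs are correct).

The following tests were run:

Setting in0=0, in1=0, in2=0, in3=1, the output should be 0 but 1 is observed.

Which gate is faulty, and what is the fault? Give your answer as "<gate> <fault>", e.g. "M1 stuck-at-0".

Fault-free values for test 1 (in0=0, in1=0, in2=0, in3=1): M0=0, M1=0, M2=0, M3=0, giving Y=0. Observed 1.
Test 1: faults giving observed 1 are {M3 stuck-at-1}.
Only M3 stuck-at-1 is consistent with every test.

M3 stuck-at-1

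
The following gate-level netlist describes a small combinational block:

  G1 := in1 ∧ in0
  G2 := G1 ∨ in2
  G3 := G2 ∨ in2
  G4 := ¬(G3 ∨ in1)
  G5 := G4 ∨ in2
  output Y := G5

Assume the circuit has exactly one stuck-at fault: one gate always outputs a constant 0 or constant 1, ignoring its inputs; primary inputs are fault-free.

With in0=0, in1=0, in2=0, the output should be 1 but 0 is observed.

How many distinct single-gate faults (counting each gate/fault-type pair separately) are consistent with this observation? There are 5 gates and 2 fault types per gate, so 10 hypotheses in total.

Fault-free: G1=0, G2=0, G3=0, G4=1, G5=1 → 1. Observed 0.
  G1 stuck-at-0: output 1 ✗
  G1 stuck-at-1: output 0 ✓
  G2 stuck-at-0: output 1 ✗
  G2 stuck-at-1: output 0 ✓
  G3 stuck-at-0: output 1 ✗
  G3 stuck-at-1: output 0 ✓
  G4 stuck-at-0: output 0 ✓
  G4 stuck-at-1: output 1 ✗
  G5 stuck-at-0: output 0 ✓
  G5 stuck-at-1: output 1 ✗
Consistent faults: {G1 stuck-at-1, G2 stuck-at-1, G3 stuck-at-1, G4 stuck-at-0, G5 stuck-at-0} — 5 in all.

5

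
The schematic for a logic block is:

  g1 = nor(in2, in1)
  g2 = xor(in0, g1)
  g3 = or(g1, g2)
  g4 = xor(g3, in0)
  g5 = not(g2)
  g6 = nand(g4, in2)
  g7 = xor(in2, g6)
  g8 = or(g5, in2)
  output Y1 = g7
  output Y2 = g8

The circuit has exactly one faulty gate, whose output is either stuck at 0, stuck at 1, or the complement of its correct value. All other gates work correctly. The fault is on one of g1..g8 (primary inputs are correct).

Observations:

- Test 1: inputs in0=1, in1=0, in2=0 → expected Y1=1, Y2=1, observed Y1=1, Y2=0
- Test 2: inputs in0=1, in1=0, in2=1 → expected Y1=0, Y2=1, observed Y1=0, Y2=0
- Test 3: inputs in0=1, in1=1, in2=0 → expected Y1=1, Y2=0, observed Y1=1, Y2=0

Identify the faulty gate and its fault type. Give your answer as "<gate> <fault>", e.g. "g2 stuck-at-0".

Fault-free values for test 1 (in0=1, in1=0, in2=0): g1=1, g2=0, g3=1, g4=0, g5=1, g6=1, g7=1, g8=1, giving Y1=1, Y2=1. Observed Y1=1, Y2=0.
Test 1: faults giving observed Y1=1, Y2=0 are {g1 stuck-at-0, g1 inverted output, g2 stuck-at-1, g2 inverted output, g5 stuck-at-0, g5 inverted output, g8 stuck-at-0, g8 inverted output}.
Test 2 (in0=1, in1=0, in2=1): fault-free g1=0, g2=1, g3=1, g4=0, g5=0, g6=1, g7=0, g8=1 → Y1=0, Y2=1; observed Y1=0, Y2=0. Eliminates g1 stuck-at-0, g1 inverted output, g2 stuck-at-1, g2 inverted output, g5 stuck-at-0, g5 inverted output.
Test 3 (in0=1, in1=1, in2=0): fault-free g1=0, g2=1, g3=1, g4=0, g5=0, g6=1, g7=1, g8=0 → Y1=1, Y2=0; observed Y1=1, Y2=0. Eliminates g8 inverted output.
Only g8 stuck-at-0 is consistent with every test.

g8 stuck-at-0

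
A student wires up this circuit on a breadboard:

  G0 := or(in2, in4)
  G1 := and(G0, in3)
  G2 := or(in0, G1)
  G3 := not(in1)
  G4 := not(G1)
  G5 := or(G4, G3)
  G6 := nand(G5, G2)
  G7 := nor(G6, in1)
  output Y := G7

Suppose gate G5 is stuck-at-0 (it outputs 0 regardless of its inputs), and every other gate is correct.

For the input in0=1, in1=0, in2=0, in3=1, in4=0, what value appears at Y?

Propagate with G5 forced: G0=0, G1=0, G2=1, G3=1, G4=1, G5=0 [stuck-at-0], G6=1, G7=0.
So Y = 0. (Without the fault it would be 1.)

0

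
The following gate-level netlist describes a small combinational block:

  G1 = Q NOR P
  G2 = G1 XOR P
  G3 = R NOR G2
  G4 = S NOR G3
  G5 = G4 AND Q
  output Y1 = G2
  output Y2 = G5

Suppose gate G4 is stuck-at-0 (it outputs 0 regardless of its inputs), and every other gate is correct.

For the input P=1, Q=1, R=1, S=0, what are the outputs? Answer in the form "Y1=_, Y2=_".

Y1=1, Y2=0

Propagate with G4 forced: G1=0, G2=1, G3=0, G4=0 [stuck-at-0], G5=0.
So the outputs are Y1=1, Y2=0. (Without the fault they would be Y1=1, Y2=1.)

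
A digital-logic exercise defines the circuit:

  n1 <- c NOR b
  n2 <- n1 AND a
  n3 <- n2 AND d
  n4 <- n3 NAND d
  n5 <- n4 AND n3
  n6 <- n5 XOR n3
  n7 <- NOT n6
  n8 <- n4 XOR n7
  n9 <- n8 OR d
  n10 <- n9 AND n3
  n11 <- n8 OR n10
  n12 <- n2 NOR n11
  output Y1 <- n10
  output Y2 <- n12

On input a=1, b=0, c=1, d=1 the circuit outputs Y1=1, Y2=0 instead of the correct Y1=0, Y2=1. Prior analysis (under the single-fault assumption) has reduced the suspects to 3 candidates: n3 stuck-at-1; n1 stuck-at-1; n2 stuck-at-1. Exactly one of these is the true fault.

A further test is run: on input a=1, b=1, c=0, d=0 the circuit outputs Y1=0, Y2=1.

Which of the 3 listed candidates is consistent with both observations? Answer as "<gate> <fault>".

Evaluate each candidate on input a=1, b=1, c=0, d=0:
  n3 stuck-at-1: n1=0, n2=0, n3=1 [stuck-at-1], n4=1, n5=1, n6=0, n7=1, n8=0, n9=0, n10=0, n11=0, n12=1 → Y1=0, Y2=1 — matches
  n1 stuck-at-1: n1=1 [stuck-at-1], n2=1, n3=0, n4=1, n5=0, n6=0, n7=1, n8=0, n9=0, n10=0, n11=0, n12=0 → Y1=0, Y2=0 — eliminated
  n2 stuck-at-1: n1=0, n2=1 [stuck-at-1], n3=0, n4=1, n5=0, n6=0, n7=1, n8=0, n9=0, n10=0, n11=0, n12=0 → Y1=0, Y2=0 — eliminated
Only n3 stuck-at-1 reproduces the observed Y1=0, Y2=1.

n3 stuck-at-1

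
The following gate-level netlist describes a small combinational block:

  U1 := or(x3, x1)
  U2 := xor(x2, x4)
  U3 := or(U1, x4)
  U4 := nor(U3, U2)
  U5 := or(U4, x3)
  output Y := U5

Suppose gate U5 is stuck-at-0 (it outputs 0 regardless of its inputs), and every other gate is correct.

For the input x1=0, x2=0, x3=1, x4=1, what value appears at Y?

Propagate with U5 forced: U1=1, U2=1, U3=1, U4=0, U5=0 [stuck-at-0].
So Y = 0. (Without the fault it would be 1.)

0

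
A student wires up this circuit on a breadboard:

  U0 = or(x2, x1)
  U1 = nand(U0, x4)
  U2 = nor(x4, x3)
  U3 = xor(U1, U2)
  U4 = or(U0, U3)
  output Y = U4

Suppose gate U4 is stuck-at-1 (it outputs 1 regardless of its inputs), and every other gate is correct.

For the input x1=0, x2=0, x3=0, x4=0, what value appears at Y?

1

Propagate with U4 forced: U0=0, U1=1, U2=1, U3=0, U4=1 [stuck-at-1].
So Y = 1. (Without the fault it would be 0.)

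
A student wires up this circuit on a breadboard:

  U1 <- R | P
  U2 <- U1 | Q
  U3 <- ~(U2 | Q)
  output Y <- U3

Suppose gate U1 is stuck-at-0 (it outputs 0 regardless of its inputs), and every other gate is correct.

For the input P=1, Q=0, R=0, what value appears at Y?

1

Propagate with U1 forced: U1=0 [stuck-at-0], U2=0, U3=1.
So Y = 1. (Without the fault it would be 0.)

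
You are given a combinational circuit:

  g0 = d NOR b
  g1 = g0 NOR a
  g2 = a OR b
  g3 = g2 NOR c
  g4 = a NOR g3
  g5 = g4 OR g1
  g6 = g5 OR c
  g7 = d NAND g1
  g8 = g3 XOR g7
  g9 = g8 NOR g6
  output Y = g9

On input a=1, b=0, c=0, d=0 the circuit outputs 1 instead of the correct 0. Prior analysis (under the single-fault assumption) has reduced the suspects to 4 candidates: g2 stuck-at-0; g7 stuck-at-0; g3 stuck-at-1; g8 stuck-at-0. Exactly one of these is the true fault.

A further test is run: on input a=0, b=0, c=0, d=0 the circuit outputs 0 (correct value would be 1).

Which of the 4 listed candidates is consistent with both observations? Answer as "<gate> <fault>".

Evaluate each candidate on input a=0, b=0, c=0, d=0:
  g2 stuck-at-0: g0=1, g1=0, g2=0 [stuck-at-0], g3=1, g4=0, g5=0, g6=0, g7=1, g8=0, g9=1 → 1 — eliminated
  g7 stuck-at-0: g0=1, g1=0, g2=0, g3=1, g4=0, g5=0, g6=0, g7=0 [stuck-at-0], g8=1, g9=0 → 0 — matches
  g3 stuck-at-1: g0=1, g1=0, g2=0, g3=1 [stuck-at-1], g4=0, g5=0, g6=0, g7=1, g8=0, g9=1 → 1 — eliminated
  g8 stuck-at-0: g0=1, g1=0, g2=0, g3=1, g4=0, g5=0, g6=0, g7=1, g8=0 [stuck-at-0], g9=1 → 1 — eliminated
Only g7 stuck-at-0 reproduces the observed 0.

g7 stuck-at-0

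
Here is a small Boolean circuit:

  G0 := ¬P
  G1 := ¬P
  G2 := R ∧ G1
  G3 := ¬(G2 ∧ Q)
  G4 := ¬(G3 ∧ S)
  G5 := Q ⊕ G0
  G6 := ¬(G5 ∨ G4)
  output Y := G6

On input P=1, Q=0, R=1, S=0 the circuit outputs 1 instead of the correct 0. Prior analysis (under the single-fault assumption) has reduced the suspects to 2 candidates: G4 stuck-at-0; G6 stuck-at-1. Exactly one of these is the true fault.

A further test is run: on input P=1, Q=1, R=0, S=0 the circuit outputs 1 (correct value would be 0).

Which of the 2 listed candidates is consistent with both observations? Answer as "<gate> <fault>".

G6 stuck-at-1

Evaluate each candidate on input P=1, Q=1, R=0, S=0:
  G4 stuck-at-0: G0=0, G1=0, G2=0, G3=1, G4=0 [stuck-at-0], G5=1, G6=0 → 0 — eliminated
  G6 stuck-at-1: G0=0, G1=0, G2=0, G3=1, G4=1, G5=1, G6=1 [stuck-at-1] → 1 — matches
Only G6 stuck-at-1 reproduces the observed 1.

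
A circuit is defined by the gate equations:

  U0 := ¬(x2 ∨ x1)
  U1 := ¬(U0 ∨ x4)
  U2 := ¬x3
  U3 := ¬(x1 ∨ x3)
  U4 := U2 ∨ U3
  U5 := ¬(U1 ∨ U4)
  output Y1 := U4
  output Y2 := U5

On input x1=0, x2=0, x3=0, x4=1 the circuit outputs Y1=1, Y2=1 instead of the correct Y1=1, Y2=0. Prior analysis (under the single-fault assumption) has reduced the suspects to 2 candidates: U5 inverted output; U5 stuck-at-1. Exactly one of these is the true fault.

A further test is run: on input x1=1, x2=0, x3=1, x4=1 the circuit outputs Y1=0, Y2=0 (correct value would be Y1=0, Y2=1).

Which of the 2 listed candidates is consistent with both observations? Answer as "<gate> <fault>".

Evaluate each candidate on input x1=1, x2=0, x3=1, x4=1:
  U5 inverted output: U0=0, U1=0, U2=0, U3=0, U4=0, U5=0 [inverted output] → Y1=0, Y2=0 — matches
  U5 stuck-at-1: U0=0, U1=0, U2=0, U3=0, U4=0, U5=1 [stuck-at-1] → Y1=0, Y2=1 — eliminated
Only U5 inverted output reproduces the observed Y1=0, Y2=0.

U5 inverted output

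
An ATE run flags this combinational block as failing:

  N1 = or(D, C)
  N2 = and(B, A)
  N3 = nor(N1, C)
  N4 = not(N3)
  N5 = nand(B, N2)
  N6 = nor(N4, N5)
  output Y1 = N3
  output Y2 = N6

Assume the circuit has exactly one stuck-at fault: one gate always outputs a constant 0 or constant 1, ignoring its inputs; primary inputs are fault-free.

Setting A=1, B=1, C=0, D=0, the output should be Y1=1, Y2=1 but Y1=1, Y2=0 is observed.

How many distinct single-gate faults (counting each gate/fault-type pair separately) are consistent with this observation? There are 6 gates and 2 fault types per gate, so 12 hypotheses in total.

4

Fault-free: N1=0, N2=1, N3=1, N4=0, N5=0, N6=1 → Y1=1, Y2=1. Observed Y1=1, Y2=0.
  N1 stuck-at-0: output Y1=1, Y2=1 ✗
  N1 stuck-at-1: output Y1=0, Y2=0 ✗
  N2 stuck-at-0: output Y1=1, Y2=0 ✓
  N2 stuck-at-1: output Y1=1, Y2=1 ✗
  N3 stuck-at-0: output Y1=0, Y2=0 ✗
  N3 stuck-at-1: output Y1=1, Y2=1 ✗
  N4 stuck-at-0: output Y1=1, Y2=1 ✗
  N4 stuck-at-1: output Y1=1, Y2=0 ✓
  N5 stuck-at-0: output Y1=1, Y2=1 ✗
  N5 stuck-at-1: output Y1=1, Y2=0 ✓
  N6 stuck-at-0: output Y1=1, Y2=0 ✓
  N6 stuck-at-1: output Y1=1, Y2=1 ✗
Consistent faults: {N2 stuck-at-0, N4 stuck-at-1, N5 stuck-at-1, N6 stuck-at-0} — 4 in all.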